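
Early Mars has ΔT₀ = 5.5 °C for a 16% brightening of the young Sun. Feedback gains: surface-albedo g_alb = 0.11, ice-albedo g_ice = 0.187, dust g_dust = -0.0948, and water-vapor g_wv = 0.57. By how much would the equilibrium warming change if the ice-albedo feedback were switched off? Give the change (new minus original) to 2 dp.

-10.88 °C

Original: g = 0.7722, ΔT = 5.5/(1−0.7722) = 24.1440 °C.
Without ice-albedo: g' = 0.5852, ΔT' = 5.5/(1−0.5852) = 13.2594 °C.
Change = 13.2594 − 24.1440 = -10.88 °C.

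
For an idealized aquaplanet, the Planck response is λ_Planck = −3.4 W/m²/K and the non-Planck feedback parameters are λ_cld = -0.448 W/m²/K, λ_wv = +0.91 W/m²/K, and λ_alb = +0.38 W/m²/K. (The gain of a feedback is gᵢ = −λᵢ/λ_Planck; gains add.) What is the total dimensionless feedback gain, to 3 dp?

0.248

Convert to gains: g_cld = -0.448/3.4 = -0.1318; g_wv = 0.91/3.4 = 0.2676; g_alb = 0.38/3.4 = 0.1118.
Total gain g = 0.2476.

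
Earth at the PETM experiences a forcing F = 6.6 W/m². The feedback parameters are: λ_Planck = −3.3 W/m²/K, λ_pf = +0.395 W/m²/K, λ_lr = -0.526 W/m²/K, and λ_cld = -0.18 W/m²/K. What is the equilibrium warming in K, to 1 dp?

1.8 K

Net feedback parameter λ = (−3.3) + (+0.395) + (-0.526) + (-0.18) = -3.611 W/m²/K.
ΔT = −F/λ = −6.6/(-3.611) = 1.8 K.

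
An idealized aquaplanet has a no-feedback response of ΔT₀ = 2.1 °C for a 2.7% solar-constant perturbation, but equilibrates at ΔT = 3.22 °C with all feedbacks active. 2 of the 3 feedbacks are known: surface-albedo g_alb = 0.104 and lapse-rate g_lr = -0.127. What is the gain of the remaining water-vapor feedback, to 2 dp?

0.37

Amplification A = ΔT/ΔT₀ = 3.22/2.1 = 1.533.
Total gain g = 1 − 1/A = 1 − 1/1.533 = 0.3477.
Known gains sum to 0.104 − 0.127 = -0.023.
g_wv = 0.3477 + 0.023 = 0.37.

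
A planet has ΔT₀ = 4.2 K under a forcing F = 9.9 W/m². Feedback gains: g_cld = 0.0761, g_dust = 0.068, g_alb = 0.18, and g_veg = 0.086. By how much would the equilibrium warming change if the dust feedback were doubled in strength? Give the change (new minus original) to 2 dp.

Original: g = 0.4101, ΔT = 4.2/(1−0.4101) = 7.1199 K.
With doubled dust: g' = 0.4781, ΔT' = 4.2/(1−0.4781) = 8.0475 K.
Change = 8.0475 − 7.1199 = 0.93 K.

0.93 K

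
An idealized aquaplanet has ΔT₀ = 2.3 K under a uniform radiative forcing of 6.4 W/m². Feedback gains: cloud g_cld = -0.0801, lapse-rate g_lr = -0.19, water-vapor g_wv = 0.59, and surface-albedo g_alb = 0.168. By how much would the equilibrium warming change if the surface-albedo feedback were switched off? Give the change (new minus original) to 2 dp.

Original: g = 0.4879, ΔT = 2.3/(1−0.4879) = 4.4913 K.
Without surface-albedo: g' = 0.3199, ΔT' = 2.3/(1−0.3199) = 3.3819 K.
Change = 3.3819 − 4.4913 = -1.11 K.

-1.11 K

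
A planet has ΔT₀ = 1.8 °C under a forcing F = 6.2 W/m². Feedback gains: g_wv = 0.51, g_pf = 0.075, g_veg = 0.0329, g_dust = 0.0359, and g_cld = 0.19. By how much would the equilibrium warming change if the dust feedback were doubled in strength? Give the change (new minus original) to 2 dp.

3.44 °C

Original: g = 0.8438, ΔT = 1.8/(1−0.8438) = 11.5237 °C.
With doubled dust: g' = 0.8797, ΔT' = 1.8/(1−0.8797) = 14.9626 °C.
Change = 14.9626 − 11.5237 = 3.44 °C.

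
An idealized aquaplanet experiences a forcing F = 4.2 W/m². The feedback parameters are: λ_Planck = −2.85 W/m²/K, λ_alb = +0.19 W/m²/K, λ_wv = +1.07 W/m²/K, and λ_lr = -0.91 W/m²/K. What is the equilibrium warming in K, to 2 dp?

1.68 K

Net feedback parameter λ = (−2.85) + (+0.19) + (+1.07) + (-0.91) = -2.5 W/m²/K.
ΔT = −F/λ = −4.2/(-2.5) = 1.68 K.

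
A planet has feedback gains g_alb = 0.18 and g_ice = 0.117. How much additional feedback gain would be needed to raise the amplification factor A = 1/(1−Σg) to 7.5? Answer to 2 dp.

Current total gain = 0.297.
Target gain for A = 7.5: g* = 1 − 1/7.5 = 0.8667.
Additional gain needed = 0.8667 − 0.297 = 0.57.

0.57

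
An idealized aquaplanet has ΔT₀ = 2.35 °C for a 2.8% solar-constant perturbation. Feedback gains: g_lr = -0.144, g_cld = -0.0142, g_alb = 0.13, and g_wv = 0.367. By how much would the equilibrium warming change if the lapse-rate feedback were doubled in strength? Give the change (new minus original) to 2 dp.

-0.64 °C

Original: g = 0.3388, ΔT = 2.35/(1−0.3388) = 3.5541 °C.
With doubled lapse-rate: g' = 0.1948, ΔT' = 2.35/(1−0.1948) = 2.9185 °C.
Change = 2.9185 − 3.5541 = -0.64 °C.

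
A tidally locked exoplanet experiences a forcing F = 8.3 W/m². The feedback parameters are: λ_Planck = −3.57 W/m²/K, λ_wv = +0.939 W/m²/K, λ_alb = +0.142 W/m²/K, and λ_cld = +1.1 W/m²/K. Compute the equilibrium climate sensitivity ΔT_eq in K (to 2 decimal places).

5.98 K

Net feedback parameter λ = (−3.57) + (+0.939) + (+0.142) + (+1.1) = -1.389 W/m²/K.
ΔT = −F/λ = −8.3/(-1.389) = 5.98 K.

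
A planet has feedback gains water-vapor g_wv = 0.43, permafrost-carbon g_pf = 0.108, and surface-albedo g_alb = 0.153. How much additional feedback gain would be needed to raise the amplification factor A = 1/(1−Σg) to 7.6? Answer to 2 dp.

0.18

Current total gain = 0.691.
Target gain for A = 7.6: g* = 1 − 1/7.6 = 0.8684.
Additional gain needed = 0.8684 − 0.691 = 0.18.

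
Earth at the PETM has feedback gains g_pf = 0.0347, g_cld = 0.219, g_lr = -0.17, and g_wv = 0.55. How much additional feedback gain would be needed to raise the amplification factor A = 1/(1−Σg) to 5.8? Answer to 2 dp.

Current total gain = 0.6337.
Target gain for A = 5.8: g* = 1 − 1/5.8 = 0.8276.
Additional gain needed = 0.8276 − 0.6337 = 0.19.

0.19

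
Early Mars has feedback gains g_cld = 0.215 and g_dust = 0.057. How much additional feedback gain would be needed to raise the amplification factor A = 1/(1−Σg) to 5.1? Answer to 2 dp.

0.53

Current total gain = 0.272.
Target gain for A = 5.1: g* = 1 − 1/5.1 = 0.8039.
Additional gain needed = 0.8039 − 0.272 = 0.53.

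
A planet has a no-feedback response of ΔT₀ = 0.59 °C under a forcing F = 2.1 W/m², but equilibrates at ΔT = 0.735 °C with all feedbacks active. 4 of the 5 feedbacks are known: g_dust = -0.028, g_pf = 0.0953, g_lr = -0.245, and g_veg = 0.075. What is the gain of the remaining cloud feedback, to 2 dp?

0.30

Amplification A = ΔT/ΔT₀ = 0.735/0.59 = 1.246.
Total gain g = 1 − 1/A = 1 − 1/1.246 = 0.1974.
Known gains sum to -0.028 + 0.0953 − 0.245 + 0.075 = -0.1027.
g_cld = 0.1974 + 0.1027 = 0.30.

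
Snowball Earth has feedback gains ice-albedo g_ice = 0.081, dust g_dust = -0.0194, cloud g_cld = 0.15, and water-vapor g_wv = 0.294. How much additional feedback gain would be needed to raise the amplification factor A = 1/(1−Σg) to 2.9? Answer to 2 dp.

Current total gain = 0.5056.
Target gain for A = 2.9: g* = 1 − 1/2.9 = 0.6552.
Additional gain needed = 0.6552 − 0.5056 = 0.15.

0.15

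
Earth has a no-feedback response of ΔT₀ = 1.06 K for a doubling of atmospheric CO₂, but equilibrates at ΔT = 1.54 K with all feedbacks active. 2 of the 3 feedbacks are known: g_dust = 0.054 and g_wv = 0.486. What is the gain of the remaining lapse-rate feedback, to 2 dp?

Amplification A = ΔT/ΔT₀ = 1.54/1.06 = 1.453.
Total gain g = 1 − 1/A = 1 − 1/1.453 = 0.3118.
Known gains sum to 0.054 + 0.486 = 0.54.
g_lr = 0.3118 − 0.54 = -0.23.

-0.23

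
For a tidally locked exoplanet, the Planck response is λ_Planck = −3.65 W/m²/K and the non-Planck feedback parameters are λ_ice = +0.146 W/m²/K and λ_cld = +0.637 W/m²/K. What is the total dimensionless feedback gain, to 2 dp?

0.21

Convert to gains: g_ice = 0.146/3.65 = 0.04; g_cld = 0.637/3.65 = 0.1745.
Total gain g = 0.2145.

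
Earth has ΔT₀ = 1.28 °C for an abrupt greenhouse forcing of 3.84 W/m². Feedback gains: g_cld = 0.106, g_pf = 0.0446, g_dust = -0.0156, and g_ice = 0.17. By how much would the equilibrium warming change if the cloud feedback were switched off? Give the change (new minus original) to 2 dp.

-0.24 °C

Original: g = 0.305, ΔT = 1.28/(1−0.305) = 1.8417 °C.
Without cloud: g' = 0.199, ΔT' = 1.28/(1−0.199) = 1.5980 °C.
Change = 1.5980 − 1.8417 = -0.24 °C.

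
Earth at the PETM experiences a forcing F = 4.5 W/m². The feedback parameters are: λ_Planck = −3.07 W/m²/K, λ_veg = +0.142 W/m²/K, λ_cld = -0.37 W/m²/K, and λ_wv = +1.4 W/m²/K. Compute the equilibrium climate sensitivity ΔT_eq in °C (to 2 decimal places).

2.37 °C

Net feedback parameter λ = (−3.07) + (+0.142) + (-0.37) + (+1.4) = -1.898 W/m²/K.
ΔT = −F/λ = −4.5/(-1.898) = 2.37 °C.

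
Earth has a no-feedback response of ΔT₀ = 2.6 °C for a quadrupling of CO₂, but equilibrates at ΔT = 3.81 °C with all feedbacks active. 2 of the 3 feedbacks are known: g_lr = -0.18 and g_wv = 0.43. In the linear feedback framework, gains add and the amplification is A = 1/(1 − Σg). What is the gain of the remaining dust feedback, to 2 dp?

Amplification A = ΔT/ΔT₀ = 3.81/2.6 = 1.465.
Total gain g = 1 − 1/A = 1 − 1/1.465 = 0.3174.
Known gains sum to -0.18 + 0.43 = 0.25.
g_dust = 0.3174 − 0.25 = 0.07.

0.07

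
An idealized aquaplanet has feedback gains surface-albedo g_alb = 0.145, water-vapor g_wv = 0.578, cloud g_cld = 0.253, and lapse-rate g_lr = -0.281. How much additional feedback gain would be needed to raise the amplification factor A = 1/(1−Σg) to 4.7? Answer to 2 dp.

0.09

Current total gain = 0.695.
Target gain for A = 4.7: g* = 1 − 1/4.7 = 0.7872.
Additional gain needed = 0.7872 − 0.695 = 0.09.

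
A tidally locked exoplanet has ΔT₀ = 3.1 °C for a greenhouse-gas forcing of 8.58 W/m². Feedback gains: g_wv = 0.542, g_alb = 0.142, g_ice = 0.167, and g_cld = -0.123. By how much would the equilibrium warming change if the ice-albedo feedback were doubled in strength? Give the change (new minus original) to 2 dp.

Original: g = 0.728, ΔT = 3.1/(1−0.728) = 11.3971 °C.
With doubled ice-albedo: g' = 0.895, ΔT' = 3.1/(1−0.895) = 29.5238 °C.
Change = 29.5238 − 11.3971 = 18.13 °C.

18.13 °C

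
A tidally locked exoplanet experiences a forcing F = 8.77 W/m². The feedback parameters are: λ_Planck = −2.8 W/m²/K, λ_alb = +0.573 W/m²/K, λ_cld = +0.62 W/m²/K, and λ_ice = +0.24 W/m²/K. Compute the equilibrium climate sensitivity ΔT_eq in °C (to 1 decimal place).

6.4 °C

Net feedback parameter λ = (−2.8) + (+0.573) + (+0.62) + (+0.24) = -1.367 W/m²/K.
ΔT = −F/λ = −8.77/(-1.367) = 6.4 °C.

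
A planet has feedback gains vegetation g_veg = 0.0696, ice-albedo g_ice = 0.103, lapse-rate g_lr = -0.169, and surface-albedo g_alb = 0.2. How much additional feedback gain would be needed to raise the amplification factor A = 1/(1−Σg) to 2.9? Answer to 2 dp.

Current total gain = 0.2036.
Target gain for A = 2.9: g* = 1 − 1/2.9 = 0.6552.
Additional gain needed = 0.6552 − 0.2036 = 0.45.

0.45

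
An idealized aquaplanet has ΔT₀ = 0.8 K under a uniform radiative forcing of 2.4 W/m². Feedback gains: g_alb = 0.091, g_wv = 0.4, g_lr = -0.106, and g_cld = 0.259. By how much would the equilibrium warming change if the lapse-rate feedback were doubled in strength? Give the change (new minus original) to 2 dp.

-0.52 K

Original: g = 0.644, ΔT = 0.8/(1−0.644) = 2.2472 K.
With doubled lapse-rate: g' = 0.538, ΔT' = 0.8/(1−0.538) = 1.7316 K.
Change = 1.7316 − 2.2472 = -0.52 K.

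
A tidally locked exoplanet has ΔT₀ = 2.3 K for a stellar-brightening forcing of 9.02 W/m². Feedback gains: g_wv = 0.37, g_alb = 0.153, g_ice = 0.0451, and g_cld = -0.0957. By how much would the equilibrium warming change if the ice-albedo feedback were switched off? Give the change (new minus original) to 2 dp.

Original: g = 0.4724, ΔT = 2.3/(1−0.4724) = 4.3594 K.
Without ice-albedo: g' = 0.4273, ΔT' = 2.3/(1−0.4273) = 4.0161 K.
Change = 4.0161 − 4.3594 = -0.34 K.

-0.34 K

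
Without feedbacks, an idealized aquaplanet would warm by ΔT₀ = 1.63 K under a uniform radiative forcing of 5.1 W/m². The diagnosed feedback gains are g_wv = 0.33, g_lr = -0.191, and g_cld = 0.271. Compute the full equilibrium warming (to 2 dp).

Total gain g = 0.33 − 0.191 + 0.271 = 0.41.
Amplification A = 1/(1 − 0.41) = 1.695.
ΔT = 1.63 × 1.695 = 2.76 K.

2.76 K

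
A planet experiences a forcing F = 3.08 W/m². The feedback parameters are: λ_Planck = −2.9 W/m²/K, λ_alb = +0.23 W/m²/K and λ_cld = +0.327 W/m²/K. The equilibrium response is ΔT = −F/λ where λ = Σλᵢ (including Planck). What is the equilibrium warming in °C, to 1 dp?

1.3 °C

Net feedback parameter λ = (−2.9) + (+0.23) + (+0.327) = -2.343 W/m²/K.
ΔT = −F/λ = −3.08/(-2.343) = 1.3 °C.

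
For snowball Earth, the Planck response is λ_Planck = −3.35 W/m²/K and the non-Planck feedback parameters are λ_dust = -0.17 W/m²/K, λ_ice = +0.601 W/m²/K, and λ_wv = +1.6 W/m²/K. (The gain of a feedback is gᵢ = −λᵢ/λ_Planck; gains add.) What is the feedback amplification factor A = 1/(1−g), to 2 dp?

Convert to gains: g_dust = -0.17/3.35 = -0.05075; g_ice = 0.601/3.35 = 0.1794; g_wv = 1.6/3.35 = 0.4776.
Total gain g = 0.60625.
A = 1/(1 − 0.60625) = 2.54.

2.54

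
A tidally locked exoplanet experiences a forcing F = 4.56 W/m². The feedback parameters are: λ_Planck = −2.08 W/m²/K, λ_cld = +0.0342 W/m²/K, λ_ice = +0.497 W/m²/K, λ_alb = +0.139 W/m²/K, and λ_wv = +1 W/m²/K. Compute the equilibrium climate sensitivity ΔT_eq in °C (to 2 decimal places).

11.13 °C

Net feedback parameter λ = (−2.08) + (+0.0342) + (+0.497) + (+0.139) + (+1) = -0.4098 W/m²/K.
ΔT = −F/λ = −4.56/(-0.4098) = 11.13 °C.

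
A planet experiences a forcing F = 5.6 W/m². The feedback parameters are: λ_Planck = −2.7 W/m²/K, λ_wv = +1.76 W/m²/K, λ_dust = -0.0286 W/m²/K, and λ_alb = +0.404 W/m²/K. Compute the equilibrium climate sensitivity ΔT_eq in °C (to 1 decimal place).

Net feedback parameter λ = (−2.7) + (+1.76) + (-0.0286) + (+0.404) = -0.5646 W/m²/K.
ΔT = −F/λ = −5.6/(-0.5646) = 9.9 °C.

9.9 °C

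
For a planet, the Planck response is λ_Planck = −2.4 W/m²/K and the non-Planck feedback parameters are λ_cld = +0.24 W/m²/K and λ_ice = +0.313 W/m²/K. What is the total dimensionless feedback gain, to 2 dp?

Convert to gains: g_cld = 0.24/2.4 = 0.1; g_ice = 0.313/2.4 = 0.1304.
Total gain g = 0.2304.

0.23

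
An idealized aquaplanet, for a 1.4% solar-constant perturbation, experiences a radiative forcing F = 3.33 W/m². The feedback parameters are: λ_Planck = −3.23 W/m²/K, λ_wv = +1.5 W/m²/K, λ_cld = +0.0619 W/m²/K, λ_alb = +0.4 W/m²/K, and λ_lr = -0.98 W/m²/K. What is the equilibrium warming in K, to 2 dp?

Net feedback parameter λ = (−3.23) + (+1.5) + (+0.0619) + (+0.4) + (-0.98) = -2.2481 W/m²/K.
ΔT = −F/λ = −3.33/(-2.2481) = 1.48 K.

1.48 K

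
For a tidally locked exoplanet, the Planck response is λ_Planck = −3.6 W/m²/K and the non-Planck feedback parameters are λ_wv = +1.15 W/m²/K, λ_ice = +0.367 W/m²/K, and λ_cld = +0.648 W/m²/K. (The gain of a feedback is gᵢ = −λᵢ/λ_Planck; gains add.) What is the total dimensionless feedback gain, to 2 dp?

0.60

Convert to gains: g_wv = 1.15/3.6 = 0.3194; g_ice = 0.367/3.6 = 0.1019; g_cld = 0.648/3.6 = 0.18.
Total gain g = 0.6013.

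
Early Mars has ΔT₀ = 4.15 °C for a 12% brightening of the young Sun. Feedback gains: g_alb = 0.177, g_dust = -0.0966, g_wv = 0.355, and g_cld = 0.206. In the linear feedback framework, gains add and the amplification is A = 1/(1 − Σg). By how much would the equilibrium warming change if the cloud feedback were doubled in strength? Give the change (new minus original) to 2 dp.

15.62 °C

Original: g = 0.6414, ΔT = 4.15/(1−0.6414) = 11.5728 °C.
With doubled cloud: g' = 0.8474, ΔT' = 4.15/(1−0.8474) = 27.1953 °C.
Change = 27.1953 − 11.5728 = 15.62 °C.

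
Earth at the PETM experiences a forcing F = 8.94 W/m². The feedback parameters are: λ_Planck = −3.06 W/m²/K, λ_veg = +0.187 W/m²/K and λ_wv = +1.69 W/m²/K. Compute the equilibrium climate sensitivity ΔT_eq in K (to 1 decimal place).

7.6 K

Net feedback parameter λ = (−3.06) + (+0.187) + (+1.69) = -1.183 W/m²/K.
ΔT = −F/λ = −8.94/(-1.183) = 7.6 K.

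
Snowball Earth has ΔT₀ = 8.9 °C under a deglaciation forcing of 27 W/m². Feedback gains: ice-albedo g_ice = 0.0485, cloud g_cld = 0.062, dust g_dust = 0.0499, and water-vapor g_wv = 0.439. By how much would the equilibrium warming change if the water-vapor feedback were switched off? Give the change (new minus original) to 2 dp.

-11.62 °C

Original: g = 0.5994, ΔT = 8.9/(1−0.5994) = 22.2167 °C.
Without water-vapor: g' = 0.1604, ΔT' = 8.9/(1−0.1604) = 10.6003 °C.
Change = 10.6003 − 22.2167 = -11.62 °C.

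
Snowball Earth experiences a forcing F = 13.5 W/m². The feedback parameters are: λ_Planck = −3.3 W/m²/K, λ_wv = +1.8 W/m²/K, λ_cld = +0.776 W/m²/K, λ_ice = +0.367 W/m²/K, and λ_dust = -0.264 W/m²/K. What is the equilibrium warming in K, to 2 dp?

21.74 K

Net feedback parameter λ = (−3.3) + (+1.8) + (+0.776) + (+0.367) + (-0.264) = -0.621 W/m²/K.
ΔT = −F/λ = −13.5/(-0.621) = 21.74 K.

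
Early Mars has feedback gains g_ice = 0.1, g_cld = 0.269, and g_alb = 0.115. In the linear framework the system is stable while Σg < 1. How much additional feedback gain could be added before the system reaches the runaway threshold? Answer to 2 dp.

0.52

Current total gain = 0.1 + 0.269 + 0.115 = 0.484.
Margin to runaway = 1 − 0.484 = 0.52.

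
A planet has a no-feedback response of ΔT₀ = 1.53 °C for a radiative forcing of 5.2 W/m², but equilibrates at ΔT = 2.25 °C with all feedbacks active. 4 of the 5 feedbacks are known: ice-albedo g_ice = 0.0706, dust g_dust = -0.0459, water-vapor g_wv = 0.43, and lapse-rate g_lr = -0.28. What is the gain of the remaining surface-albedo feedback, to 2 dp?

0.15

Amplification A = ΔT/ΔT₀ = 2.25/1.53 = 1.471.
Total gain g = 1 − 1/A = 1 − 1/1.471 = 0.3202.
Known gains sum to 0.0706 − 0.0459 + 0.43 − 0.28 = 0.1747.
g_alb = 0.3202 − 0.1747 = 0.15.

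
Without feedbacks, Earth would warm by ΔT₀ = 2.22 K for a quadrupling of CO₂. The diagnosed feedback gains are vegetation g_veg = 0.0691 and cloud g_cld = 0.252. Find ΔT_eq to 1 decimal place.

3.3 K

Total gain g = 0.0691 + 0.252 = 0.3211.
Amplification A = 1/(1 − 0.3211) = 1.473.
ΔT = 2.22 × 1.473 = 3.3 K.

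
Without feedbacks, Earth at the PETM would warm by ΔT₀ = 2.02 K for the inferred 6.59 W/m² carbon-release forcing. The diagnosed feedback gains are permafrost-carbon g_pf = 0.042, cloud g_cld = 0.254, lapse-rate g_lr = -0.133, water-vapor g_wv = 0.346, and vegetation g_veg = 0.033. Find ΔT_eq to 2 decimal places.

4.41 K

Total gain g = 0.042 + 0.254 − 0.133 + 0.346 + 0.033 = 0.542.
Amplification A = 1/(1 − 0.542) = 2.183.
ΔT = 2.02 × 2.183 = 4.41 K.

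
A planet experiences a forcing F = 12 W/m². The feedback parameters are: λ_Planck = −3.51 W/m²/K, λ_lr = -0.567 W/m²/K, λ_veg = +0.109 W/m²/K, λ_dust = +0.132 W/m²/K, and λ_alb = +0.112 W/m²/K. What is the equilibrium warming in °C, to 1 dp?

3.2 °C

Net feedback parameter λ = (−3.51) + (-0.567) + (+0.109) + (+0.132) + (+0.112) = -3.724 W/m²/K.
ΔT = −F/λ = −12/(-3.724) = 3.2 °C.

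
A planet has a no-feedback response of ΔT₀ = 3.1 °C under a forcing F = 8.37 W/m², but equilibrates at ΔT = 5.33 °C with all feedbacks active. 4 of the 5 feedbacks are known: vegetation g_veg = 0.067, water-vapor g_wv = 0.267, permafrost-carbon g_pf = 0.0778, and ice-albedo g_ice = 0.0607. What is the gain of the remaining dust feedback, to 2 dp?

Amplification A = ΔT/ΔT₀ = 5.33/3.1 = 1.719.
Total gain g = 1 − 1/A = 1 − 1/1.719 = 0.4183.
Known gains sum to 0.067 + 0.267 + 0.0778 + 0.0607 = 0.4725.
g_dust = 0.4183 − 0.4725 = -0.05.

-0.05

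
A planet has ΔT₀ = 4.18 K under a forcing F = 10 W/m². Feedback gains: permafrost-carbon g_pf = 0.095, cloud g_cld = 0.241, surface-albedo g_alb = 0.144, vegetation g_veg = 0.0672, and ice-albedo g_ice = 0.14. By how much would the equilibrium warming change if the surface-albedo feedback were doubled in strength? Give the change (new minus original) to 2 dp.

11.40 K

Original: g = 0.6872, ΔT = 4.18/(1−0.6872) = 13.3632 K.
With doubled surface-albedo: g' = 0.8312, ΔT' = 4.18/(1−0.8312) = 24.7630 K.
Change = 24.7630 − 13.3632 = 11.40 K.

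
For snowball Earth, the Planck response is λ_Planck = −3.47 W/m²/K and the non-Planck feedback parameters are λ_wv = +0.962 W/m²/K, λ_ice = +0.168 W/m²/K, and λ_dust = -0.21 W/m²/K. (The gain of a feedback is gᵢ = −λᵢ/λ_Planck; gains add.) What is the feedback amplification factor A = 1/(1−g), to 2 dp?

1.36

Convert to gains: g_wv = 0.962/3.47 = 0.2772; g_ice = 0.168/3.47 = 0.04841; g_dust = -0.21/3.47 = -0.06052.
Total gain g = 0.26509.
A = 1/(1 − 0.26509) = 1.36.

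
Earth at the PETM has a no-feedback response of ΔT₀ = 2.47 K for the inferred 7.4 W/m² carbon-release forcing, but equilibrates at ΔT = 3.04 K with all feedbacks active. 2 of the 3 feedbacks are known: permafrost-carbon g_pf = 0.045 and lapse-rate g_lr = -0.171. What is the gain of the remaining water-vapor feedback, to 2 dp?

Amplification A = ΔT/ΔT₀ = 3.04/2.47 = 1.231.
Total gain g = 1 − 1/A = 1 − 1/1.231 = 0.1877.
Known gains sum to 0.045 − 0.171 = -0.126.
g_wv = 0.1877 + 0.126 = 0.31.

0.31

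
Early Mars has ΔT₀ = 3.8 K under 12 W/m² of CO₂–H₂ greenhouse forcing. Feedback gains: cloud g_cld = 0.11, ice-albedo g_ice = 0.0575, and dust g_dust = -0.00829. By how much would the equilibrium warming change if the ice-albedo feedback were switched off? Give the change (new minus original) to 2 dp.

-0.29 K

Original: g = 0.15921, ΔT = 3.8/(1−0.15921) = 4.5196 K.
Without ice-albedo: g' = 0.10171, ΔT' = 3.8/(1−0.10171) = 4.2303 K.
Change = 4.2303 − 4.5196 = -0.29 K.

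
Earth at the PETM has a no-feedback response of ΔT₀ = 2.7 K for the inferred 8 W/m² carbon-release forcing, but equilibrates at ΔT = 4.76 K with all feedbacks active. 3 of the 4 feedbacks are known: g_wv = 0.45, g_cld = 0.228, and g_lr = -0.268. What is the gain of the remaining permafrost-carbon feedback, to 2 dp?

0.02

Amplification A = ΔT/ΔT₀ = 4.76/2.7 = 1.763.
Total gain g = 1 − 1/A = 1 − 1/1.763 = 0.4328.
Known gains sum to 0.45 + 0.228 − 0.268 = 0.41.
g_pf = 0.4328 − 0.41 = 0.02.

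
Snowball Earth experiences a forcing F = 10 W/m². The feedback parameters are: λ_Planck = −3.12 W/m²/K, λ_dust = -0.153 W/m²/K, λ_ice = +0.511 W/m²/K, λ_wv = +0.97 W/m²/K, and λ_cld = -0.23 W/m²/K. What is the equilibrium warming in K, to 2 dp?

4.95 K

Net feedback parameter λ = (−3.12) + (-0.153) + (+0.511) + (+0.97) + (-0.23) = -2.022 W/m²/K.
ΔT = −F/λ = −10/(-2.022) = 4.95 K.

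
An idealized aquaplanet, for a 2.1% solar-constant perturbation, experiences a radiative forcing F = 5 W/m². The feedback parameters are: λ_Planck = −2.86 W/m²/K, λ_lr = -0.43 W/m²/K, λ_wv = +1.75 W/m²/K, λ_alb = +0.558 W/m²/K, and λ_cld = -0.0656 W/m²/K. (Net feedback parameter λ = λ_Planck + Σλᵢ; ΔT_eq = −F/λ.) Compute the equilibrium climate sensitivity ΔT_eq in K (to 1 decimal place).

4.8 K

Net feedback parameter λ = (−2.86) + (-0.43) + (+1.75) + (+0.558) + (-0.0656) = -1.0476 W/m²/K.
ΔT = −F/λ = −5/(-1.0476) = 4.8 K.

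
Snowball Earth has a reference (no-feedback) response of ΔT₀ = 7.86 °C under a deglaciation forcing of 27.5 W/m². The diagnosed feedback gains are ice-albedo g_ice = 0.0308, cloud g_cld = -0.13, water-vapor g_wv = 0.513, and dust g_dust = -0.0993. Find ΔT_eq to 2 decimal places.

Total gain g = 0.0308 − 0.13 + 0.513 − 0.0993 = 0.3145.
Amplification A = 1/(1 − 0.3145) = 1.459.
ΔT = 7.86 × 1.459 = 11.47 °C.

11.47 °C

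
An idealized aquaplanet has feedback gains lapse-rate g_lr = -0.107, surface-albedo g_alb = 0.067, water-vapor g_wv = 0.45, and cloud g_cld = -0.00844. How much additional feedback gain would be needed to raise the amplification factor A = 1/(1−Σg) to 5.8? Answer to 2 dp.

0.43

Current total gain = 0.40156.
Target gain for A = 5.8: g* = 1 − 1/5.8 = 0.8276.
Additional gain needed = 0.8276 − 0.40156 = 0.43.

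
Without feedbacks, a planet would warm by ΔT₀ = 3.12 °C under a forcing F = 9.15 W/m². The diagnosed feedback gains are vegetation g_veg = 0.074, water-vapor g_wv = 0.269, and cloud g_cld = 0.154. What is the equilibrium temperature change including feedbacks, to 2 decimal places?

Total gain g = 0.074 + 0.269 + 0.154 = 0.497.
Amplification A = 1/(1 − 0.497) = 1.988.
ΔT = 3.12 × 1.988 = 6.20 °C.

6.20 °C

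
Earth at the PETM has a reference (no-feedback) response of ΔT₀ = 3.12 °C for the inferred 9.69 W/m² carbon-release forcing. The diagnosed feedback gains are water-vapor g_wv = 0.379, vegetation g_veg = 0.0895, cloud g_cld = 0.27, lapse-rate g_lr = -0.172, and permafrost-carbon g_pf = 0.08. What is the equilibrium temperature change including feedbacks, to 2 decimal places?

Total gain g = 0.379 + 0.0895 + 0.27 − 0.172 + 0.08 = 0.6465.
Amplification A = 1/(1 − 0.6465) = 2.829.
ΔT = 3.12 × 2.829 = 8.83 °C.

8.83 °C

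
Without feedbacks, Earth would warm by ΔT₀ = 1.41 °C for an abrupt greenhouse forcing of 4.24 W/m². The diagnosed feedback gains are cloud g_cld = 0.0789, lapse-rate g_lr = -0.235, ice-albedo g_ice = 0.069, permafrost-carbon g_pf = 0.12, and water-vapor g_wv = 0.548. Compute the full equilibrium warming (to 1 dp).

Total gain g = 0.0789 − 0.235 + 0.069 + 0.12 + 0.548 = 0.5809.
Amplification A = 1/(1 − 0.5809) = 2.386.
ΔT = 1.41 × 2.386 = 3.4 °C.

3.4 °C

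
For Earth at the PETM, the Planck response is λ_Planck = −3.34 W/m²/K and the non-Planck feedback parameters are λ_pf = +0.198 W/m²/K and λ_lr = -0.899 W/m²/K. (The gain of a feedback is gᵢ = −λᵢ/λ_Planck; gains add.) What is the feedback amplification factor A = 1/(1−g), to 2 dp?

Convert to gains: g_pf = 0.198/3.34 = 0.05928; g_lr = -0.899/3.34 = -0.2692.
Total gain g = -0.20992.
A = 1/(1 + 0.20992) = 0.83.

0.83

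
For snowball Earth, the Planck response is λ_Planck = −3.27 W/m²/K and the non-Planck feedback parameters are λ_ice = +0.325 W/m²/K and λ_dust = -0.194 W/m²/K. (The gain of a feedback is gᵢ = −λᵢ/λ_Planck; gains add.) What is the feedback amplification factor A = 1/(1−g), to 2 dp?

1.04

Convert to gains: g_ice = 0.325/3.27 = 0.09939; g_dust = -0.194/3.27 = -0.05933.
Total gain g = 0.04006.
A = 1/(1 − 0.04006) = 1.04.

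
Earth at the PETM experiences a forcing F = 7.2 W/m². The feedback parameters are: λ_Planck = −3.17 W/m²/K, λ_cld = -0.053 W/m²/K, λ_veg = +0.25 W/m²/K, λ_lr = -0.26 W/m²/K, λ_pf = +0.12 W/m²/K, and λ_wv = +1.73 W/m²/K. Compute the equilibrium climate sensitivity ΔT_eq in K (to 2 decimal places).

Net feedback parameter λ = (−3.17) + (-0.053) + (+0.25) + (-0.26) + (+0.12) + (+1.73) = -1.383 W/m²/K.
ΔT = −F/λ = −7.2/(-1.383) = 5.21 K.

5.21 K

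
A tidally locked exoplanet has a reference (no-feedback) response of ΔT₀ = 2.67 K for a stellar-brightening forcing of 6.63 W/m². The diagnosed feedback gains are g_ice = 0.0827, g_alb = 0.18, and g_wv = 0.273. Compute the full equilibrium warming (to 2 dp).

Total gain g = 0.0827 + 0.18 + 0.273 = 0.5357.
Amplification A = 1/(1 − 0.5357) = 2.154.
ΔT = 2.67 × 2.154 = 5.75 K.

5.75 K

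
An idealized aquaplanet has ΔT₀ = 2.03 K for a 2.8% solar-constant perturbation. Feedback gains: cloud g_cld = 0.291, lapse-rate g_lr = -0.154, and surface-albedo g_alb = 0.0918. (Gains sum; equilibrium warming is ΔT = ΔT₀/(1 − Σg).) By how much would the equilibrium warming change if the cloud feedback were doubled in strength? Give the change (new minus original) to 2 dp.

1.60 K

Original: g = 0.2288, ΔT = 2.03/(1−0.2288) = 2.6323 K.
With doubled cloud: g' = 0.5198, ΔT' = 2.03/(1−0.5198) = 4.2274 K.
Change = 4.2274 − 2.6323 = 1.60 K.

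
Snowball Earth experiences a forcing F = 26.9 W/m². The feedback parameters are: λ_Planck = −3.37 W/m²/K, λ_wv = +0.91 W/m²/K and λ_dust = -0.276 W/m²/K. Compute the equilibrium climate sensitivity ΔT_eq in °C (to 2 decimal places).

9.83 °C

Net feedback parameter λ = (−3.37) + (+0.91) + (-0.276) = -2.736 W/m²/K.
ΔT = −F/λ = −26.9/(-2.736) = 9.83 °C.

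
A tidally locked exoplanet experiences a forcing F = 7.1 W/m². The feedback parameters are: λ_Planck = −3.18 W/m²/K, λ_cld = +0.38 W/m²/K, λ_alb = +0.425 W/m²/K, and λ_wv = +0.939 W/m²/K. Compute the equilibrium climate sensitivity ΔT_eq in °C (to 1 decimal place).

4.9 °C

Net feedback parameter λ = (−3.18) + (+0.38) + (+0.425) + (+0.939) = -1.436 W/m²/K.
ΔT = −F/λ = −7.1/(-1.436) = 4.9 °C.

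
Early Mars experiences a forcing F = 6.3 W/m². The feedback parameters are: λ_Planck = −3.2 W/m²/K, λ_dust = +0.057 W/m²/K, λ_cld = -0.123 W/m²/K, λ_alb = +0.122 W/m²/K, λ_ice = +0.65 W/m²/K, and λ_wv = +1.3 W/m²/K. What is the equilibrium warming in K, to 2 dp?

5.28 K

Net feedback parameter λ = (−3.2) + (+0.057) + (-0.123) + (+0.122) + (+0.65) + (+1.3) = -1.194 W/m²/K.
ΔT = −F/λ = −6.3/(-1.194) = 5.28 K.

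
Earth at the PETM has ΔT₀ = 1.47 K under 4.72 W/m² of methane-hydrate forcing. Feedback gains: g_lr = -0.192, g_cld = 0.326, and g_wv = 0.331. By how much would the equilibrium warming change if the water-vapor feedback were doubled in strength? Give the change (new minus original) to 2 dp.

4.46 K

Original: g = 0.465, ΔT = 1.47/(1−0.465) = 2.7477 K.
With doubled water-vapor: g' = 0.796, ΔT' = 1.47/(1−0.796) = 7.2059 K.
Change = 7.2059 − 2.7477 = 4.46 K.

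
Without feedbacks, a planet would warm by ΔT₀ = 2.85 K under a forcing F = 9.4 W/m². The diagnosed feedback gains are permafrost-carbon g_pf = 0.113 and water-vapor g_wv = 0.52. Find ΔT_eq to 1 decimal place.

7.8 K

Total gain g = 0.113 + 0.52 = 0.633.
Amplification A = 1/(1 − 0.633) = 2.725.
ΔT = 2.85 × 2.725 = 7.8 K.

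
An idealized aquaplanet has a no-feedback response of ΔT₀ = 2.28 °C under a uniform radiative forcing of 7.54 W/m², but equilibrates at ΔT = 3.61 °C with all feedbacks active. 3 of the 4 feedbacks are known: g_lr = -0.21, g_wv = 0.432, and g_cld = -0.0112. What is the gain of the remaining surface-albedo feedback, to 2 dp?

Amplification A = ΔT/ΔT₀ = 3.61/2.28 = 1.583.
Total gain g = 1 − 1/A = 1 − 1/1.583 = 0.3683.
Known gains sum to -0.21 + 0.432 − 0.0112 = 0.2108.
g_alb = 0.3683 − 0.2108 = 0.16.

0.16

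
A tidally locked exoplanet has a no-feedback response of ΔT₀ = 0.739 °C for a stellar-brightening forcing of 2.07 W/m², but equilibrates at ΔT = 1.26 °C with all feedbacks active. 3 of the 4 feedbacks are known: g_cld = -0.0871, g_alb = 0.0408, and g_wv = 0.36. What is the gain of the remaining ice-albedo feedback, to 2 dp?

0.10

Amplification A = ΔT/ΔT₀ = 1.26/0.739 = 1.705.
Total gain g = 1 − 1/A = 1 − 1/1.705 = 0.4135.
Known gains sum to -0.0871 + 0.0408 + 0.36 = 0.3137.
g_ice = 0.4135 − 0.3137 = 0.10.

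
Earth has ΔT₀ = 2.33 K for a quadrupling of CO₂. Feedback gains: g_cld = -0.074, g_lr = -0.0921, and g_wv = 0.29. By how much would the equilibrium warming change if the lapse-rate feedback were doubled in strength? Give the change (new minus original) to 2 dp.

Original: g = 0.1239, ΔT = 2.33/(1−0.1239) = 2.6595 K.
With doubled lapse-rate: g' = 0.0318, ΔT' = 2.33/(1−0.0318) = 2.4065 K.
Change = 2.4065 − 2.6595 = -0.25 K.

-0.25 K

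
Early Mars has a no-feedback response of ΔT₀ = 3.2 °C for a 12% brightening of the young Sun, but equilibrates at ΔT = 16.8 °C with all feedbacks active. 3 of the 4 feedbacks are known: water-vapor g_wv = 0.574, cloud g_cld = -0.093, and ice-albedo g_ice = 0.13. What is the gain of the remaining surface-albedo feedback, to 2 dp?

0.20

Amplification A = ΔT/ΔT₀ = 16.8/3.2 = 5.25.
Total gain g = 1 − 1/A = 1 − 1/5.25 = 0.8095.
Known gains sum to 0.574 − 0.093 + 0.13 = 0.611.
g_alb = 0.8095 − 0.611 = 0.20.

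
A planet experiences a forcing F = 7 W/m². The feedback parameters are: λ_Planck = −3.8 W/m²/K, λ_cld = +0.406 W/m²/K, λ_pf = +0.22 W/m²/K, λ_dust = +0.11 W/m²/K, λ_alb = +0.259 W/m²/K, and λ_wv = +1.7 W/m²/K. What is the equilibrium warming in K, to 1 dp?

6.3 K

Net feedback parameter λ = (−3.8) + (+0.406) + (+0.22) + (+0.11) + (+0.259) + (+1.7) = -1.105 W/m²/K.
ΔT = −F/λ = −7/(-1.105) = 6.3 K.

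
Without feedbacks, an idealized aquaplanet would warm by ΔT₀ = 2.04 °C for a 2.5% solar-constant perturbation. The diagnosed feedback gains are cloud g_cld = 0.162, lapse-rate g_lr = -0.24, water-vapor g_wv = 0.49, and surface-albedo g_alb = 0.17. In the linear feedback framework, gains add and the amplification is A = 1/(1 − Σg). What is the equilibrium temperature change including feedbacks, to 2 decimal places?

Total gain g = 0.162 − 0.24 + 0.49 + 0.17 = 0.582.
Amplification A = 1/(1 − 0.582) = 2.392.
ΔT = 2.04 × 2.392 = 4.88 °C.

4.88 °C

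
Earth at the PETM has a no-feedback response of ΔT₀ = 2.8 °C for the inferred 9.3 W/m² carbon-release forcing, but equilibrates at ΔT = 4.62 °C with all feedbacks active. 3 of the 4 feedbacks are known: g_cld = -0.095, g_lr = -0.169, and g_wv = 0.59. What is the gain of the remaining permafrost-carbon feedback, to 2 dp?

0.07

Amplification A = ΔT/ΔT₀ = 4.62/2.8 = 1.65.
Total gain g = 1 − 1/A = 1 − 1/1.65 = 0.3939.
Known gains sum to -0.095 − 0.169 + 0.59 = 0.326.
g_pf = 0.3939 − 0.326 = 0.07.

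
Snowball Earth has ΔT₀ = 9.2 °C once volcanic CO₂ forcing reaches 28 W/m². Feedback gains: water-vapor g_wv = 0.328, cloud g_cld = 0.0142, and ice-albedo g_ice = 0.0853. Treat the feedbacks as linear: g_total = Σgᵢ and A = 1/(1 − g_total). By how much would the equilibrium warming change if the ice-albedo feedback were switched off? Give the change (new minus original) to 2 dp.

Original: g = 0.4275, ΔT = 9.2/(1−0.4275) = 16.0699 °C.
Without ice-albedo: g' = 0.3422, ΔT' = 9.2/(1−0.3422) = 13.9860 °C.
Change = 13.9860 − 16.0699 = -2.08 °C.

-2.08 °C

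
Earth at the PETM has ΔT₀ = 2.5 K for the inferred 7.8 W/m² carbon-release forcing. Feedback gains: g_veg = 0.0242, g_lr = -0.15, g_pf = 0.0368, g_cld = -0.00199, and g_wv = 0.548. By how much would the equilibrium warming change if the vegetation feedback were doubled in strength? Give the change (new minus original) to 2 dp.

0.21 K

Original: g = 0.45701, ΔT = 2.5/(1−0.45701) = 4.6041 K.
With doubled vegetation: g' = 0.48121, ΔT' = 2.5/(1−0.48121) = 4.8189 K.
Change = 4.8189 − 4.6041 = 0.21 K.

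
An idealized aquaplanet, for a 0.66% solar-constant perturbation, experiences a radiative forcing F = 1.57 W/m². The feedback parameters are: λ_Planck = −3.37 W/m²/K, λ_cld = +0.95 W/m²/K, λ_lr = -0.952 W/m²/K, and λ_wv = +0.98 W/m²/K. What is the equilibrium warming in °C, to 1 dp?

Net feedback parameter λ = (−3.37) + (+0.95) + (-0.952) + (+0.98) = -2.392 W/m²/K.
ΔT = −F/λ = −1.57/(-2.392) = 0.7 °C.

0.7 °C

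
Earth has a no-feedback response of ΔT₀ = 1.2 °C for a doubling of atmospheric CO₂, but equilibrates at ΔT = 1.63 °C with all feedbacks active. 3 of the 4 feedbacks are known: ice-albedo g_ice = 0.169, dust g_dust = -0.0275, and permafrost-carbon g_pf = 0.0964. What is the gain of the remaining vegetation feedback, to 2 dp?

0.03

Amplification A = ΔT/ΔT₀ = 1.63/1.2 = 1.358.
Total gain g = 1 − 1/A = 1 − 1/1.358 = 0.2636.
Known gains sum to 0.169 − 0.0275 + 0.0964 = 0.2379.
g_veg = 0.2636 − 0.2379 = 0.03.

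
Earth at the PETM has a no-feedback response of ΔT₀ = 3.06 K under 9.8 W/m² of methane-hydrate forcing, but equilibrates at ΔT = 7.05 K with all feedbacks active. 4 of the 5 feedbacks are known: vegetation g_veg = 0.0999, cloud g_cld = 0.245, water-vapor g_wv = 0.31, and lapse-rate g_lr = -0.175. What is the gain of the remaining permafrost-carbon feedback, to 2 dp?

Amplification A = ΔT/ΔT₀ = 7.05/3.06 = 2.304.
Total gain g = 1 − 1/A = 1 − 1/2.304 = 0.566.
Known gains sum to 0.0999 + 0.245 + 0.31 − 0.175 = 0.4799.
g_pf = 0.566 − 0.4799 = 0.09.

0.09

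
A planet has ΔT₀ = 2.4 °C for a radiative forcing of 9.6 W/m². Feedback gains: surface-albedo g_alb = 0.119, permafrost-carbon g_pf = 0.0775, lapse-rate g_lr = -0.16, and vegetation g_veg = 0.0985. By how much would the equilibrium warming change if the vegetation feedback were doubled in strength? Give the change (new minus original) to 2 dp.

0.36 °C

Original: g = 0.135, ΔT = 2.4/(1−0.135) = 2.7746 °C.
With doubled vegetation: g' = 0.2335, ΔT' = 2.4/(1−0.2335) = 3.1311 °C.
Change = 3.1311 − 2.7746 = 0.36 °C.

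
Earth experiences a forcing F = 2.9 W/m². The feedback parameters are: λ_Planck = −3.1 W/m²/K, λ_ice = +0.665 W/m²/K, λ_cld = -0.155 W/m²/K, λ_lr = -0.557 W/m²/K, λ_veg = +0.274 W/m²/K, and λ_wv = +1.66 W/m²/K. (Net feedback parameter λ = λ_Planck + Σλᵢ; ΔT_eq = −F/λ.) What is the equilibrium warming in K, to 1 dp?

2.4 K

Net feedback parameter λ = (−3.1) + (+0.665) + (-0.155) + (-0.557) + (+0.274) + (+1.66) = -1.213 W/m²/K.
ΔT = −F/λ = −2.9/(-1.213) = 2.4 K.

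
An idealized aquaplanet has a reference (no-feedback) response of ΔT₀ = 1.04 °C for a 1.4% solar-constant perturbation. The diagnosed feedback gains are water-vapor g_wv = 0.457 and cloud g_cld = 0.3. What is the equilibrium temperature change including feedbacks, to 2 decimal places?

4.28 °C

Total gain g = 0.457 + 0.3 = 0.757.
Amplification A = 1/(1 − 0.757) = 4.115.
ΔT = 1.04 × 4.115 = 4.28 °C.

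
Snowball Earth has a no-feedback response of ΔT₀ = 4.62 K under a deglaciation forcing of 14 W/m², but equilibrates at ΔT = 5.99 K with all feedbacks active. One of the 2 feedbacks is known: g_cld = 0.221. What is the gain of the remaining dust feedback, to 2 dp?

0.01

Amplification A = ΔT/ΔT₀ = 5.99/4.62 = 1.297.
Total gain g = 1 − 1/A = 1 − 1/1.297 = 0.229.
The known gain is 0.221.
g_dust = 0.229 − 0.221 = 0.01.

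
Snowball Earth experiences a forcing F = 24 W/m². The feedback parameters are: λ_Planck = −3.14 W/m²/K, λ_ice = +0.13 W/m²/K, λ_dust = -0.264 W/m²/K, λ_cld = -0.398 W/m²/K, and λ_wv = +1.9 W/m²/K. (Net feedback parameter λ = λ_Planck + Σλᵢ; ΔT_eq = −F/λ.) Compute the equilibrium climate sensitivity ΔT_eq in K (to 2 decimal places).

13.54 K

Net feedback parameter λ = (−3.14) + (+0.13) + (-0.264) + (-0.398) + (+1.9) = -1.772 W/m²/K.
ΔT = −F/λ = −24/(-1.772) = 13.54 K.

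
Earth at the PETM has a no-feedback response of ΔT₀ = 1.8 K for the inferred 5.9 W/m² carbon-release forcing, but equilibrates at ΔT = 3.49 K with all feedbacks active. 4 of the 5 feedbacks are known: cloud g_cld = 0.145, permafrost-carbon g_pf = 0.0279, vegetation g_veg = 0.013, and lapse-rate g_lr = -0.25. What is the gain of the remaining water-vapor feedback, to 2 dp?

Amplification A = ΔT/ΔT₀ = 3.49/1.8 = 1.939.
Total gain g = 1 − 1/A = 1 − 1/1.939 = 0.4843.
Known gains sum to 0.145 + 0.0279 + 0.013 − 0.25 = -0.0641.
g_wv = 0.4843 + 0.0641 = 0.55.

0.55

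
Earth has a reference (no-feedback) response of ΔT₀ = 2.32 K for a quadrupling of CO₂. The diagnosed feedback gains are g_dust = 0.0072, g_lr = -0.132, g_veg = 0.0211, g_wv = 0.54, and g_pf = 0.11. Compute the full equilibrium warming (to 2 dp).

Total gain g = 0.0072 − 0.132 + 0.0211 + 0.54 + 0.11 = 0.5463.
Amplification A = 1/(1 − 0.5463) = 2.204.
ΔT = 2.32 × 2.204 = 5.11 K.

5.11 K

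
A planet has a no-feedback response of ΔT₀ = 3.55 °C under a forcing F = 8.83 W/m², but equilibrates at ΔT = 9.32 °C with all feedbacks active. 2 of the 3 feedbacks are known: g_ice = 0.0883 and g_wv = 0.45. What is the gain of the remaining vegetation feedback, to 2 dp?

0.08

Amplification A = ΔT/ΔT₀ = 9.32/3.55 = 2.625.
Total gain g = 1 − 1/A = 1 − 1/2.625 = 0.619.
Known gains sum to 0.0883 + 0.45 = 0.5383.
g_veg = 0.619 − 0.5383 = 0.08.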